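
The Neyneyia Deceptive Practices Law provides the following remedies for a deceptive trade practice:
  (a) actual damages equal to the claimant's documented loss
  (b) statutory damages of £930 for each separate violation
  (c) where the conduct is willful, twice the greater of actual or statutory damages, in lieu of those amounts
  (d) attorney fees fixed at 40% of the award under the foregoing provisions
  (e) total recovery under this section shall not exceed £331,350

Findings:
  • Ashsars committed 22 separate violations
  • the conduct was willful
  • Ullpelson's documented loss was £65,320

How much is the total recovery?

£182,896

Statutory damages: 22 × £930 = £20,460
Greater of actual damages (£65,320) or statutory damages (£20,460): £65,320
Doubled: 2 × £65,320 = £130,640
Attorney fees: 40% of £130,640 = £52,256
Total before cap: £130,640 + £52,256 = £182,896
Cap at £331,350: £182,896 is within the cap, no reduction.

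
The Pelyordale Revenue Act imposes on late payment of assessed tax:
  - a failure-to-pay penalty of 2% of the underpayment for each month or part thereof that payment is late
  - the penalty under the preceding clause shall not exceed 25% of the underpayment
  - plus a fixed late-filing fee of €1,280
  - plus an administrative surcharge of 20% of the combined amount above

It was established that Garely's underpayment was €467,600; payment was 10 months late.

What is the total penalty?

€113,760

Accrued rate: 2% × 10 = 20%, capped at 25% → 20%
Failure-to-pay penalty: 20% of €467,600 = €93,520
Penalty before surcharge: €93,520 + €1,280 = €94,800
Administrative surcharge: 20% of €94,800 = €18,960
Total penalty: €94,800 + €18,960 = €113,760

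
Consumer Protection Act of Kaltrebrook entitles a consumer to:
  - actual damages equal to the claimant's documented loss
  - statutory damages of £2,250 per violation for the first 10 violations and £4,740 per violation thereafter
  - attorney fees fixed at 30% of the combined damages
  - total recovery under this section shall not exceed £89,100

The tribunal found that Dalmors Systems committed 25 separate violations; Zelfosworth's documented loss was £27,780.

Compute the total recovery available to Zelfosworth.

First 10 violations: 10 × £2,250 = £22,500
Remaining violations: (25 − 10) × £4,740 = £71,100
Statutory damages: £22,500 + £71,100 = £93,600
Combined damages: £27,780 + £93,600 = £121,380
Attorney fees: 30% of £121,380 = £36,414
Total before cap: £121,380 + £36,414 = £157,794
Cap at £89,100: £157,794 exceeds the cap → £89,100

£89,100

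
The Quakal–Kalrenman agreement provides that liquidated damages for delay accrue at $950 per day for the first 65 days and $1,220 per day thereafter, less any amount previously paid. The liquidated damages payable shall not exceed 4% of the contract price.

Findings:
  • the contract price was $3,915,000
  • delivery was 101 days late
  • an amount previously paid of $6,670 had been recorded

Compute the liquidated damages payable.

First 65 days: 65 × $950 = $61,750
Remaining days: (101 − 65) × $1,220 = $43,920
Accrued per-day damages: $61,750 + $43,920 = $105,670
Less amount previously paid: $105,670 − $6,670 = $99,000
Cap: 4% of $3,915,000 = $156,600
Cap at $156,600: $99,000 is within the cap, no reduction.

Liquidated damages: $99,000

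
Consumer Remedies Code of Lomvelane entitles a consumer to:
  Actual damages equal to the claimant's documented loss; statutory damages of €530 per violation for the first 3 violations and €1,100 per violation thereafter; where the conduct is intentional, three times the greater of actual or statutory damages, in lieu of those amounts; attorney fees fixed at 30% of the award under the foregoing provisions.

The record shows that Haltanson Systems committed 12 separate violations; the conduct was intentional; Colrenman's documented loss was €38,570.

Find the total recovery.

First 3 violations: 3 × €530 = €1,590
Remaining violations: (12 − 3) × €1,100 = €9,900
Statutory damages: €1,590 + €9,900 = €11,490
Greater of actual damages (€38,570) or statutory damages (€11,490): €38,570
Trebled: 3 × €38,570 = €115,710
Attorney fees: 30% of €115,710 = €34,713
Total recovery: €115,710 + €34,713 = €150,423

€150,423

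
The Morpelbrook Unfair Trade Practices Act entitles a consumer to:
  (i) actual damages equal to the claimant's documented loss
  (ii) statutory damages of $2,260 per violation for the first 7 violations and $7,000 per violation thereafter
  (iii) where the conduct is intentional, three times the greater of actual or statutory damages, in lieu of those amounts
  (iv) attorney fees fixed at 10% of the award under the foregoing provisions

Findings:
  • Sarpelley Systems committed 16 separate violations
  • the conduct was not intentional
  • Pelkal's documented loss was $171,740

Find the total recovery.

First 7 violations: 7 × $2,260 = $15,820
Remaining violations: (16 − 7) × $7,000 = $63,000
Statutory damages: $15,820 + $63,000 = $78,820
Conduct not intentional: the in-lieu enhancement does not apply.
Actual plus statutory damages: $171,740 + $78,820 = $250,560
Attorney fees: 10% of $250,560 = $25,056
Total recovery: $250,560 + $25,056 = $275,616

$275,616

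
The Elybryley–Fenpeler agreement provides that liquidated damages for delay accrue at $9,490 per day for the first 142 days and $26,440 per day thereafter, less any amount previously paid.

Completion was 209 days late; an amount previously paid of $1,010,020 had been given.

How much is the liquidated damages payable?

First 142 days: 142 × $9,490 = $1,347,580
Remaining days: (209 − 142) × $26,440 = $1,771,480
Accrued per-day damages: $1,347,580 + $1,771,480 = $3,119,060
Less amount previously paid: $3,119,060 − $1,010,020 = $2,109,040

$2,109,040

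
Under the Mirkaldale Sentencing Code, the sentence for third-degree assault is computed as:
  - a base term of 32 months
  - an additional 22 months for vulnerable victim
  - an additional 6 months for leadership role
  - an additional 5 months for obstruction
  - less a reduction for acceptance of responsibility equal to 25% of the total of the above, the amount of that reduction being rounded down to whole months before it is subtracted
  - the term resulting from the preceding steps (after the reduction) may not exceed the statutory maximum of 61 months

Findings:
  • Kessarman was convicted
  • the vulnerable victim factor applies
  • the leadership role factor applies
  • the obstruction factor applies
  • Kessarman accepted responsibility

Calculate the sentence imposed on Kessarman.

Sentence: 49 months

Vulnerable victim enhancement: +22 months
Leadership role enhancement: +6 months
Obstruction enhancement: +5 months
Adjusted term: 32 months + 22 months + 6 months + 5 months = 65 months
Acceptance of responsibility reduction: 25% of 65 months = 16 months (rounded down)
After reduction: 65 − 16 = 49 months
Cap at 61 months: 49 months is within the cap, no reduction.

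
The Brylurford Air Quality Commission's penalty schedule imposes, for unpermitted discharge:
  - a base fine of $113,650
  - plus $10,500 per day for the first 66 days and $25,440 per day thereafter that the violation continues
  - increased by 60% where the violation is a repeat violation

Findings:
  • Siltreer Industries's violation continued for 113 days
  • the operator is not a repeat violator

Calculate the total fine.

First 66 days: 66 × $10,500 = $693,000
Remaining days: (113 − 66) × $25,440 = $1,195,680
Per-day component: $693,000 + $1,195,680 = $1,888,680
Base plus per-day: $113,650 + $1,888,680 = $2,002,330
The operator is not a repeat violator: no 60% increase.

Civil penalty: $2,002,330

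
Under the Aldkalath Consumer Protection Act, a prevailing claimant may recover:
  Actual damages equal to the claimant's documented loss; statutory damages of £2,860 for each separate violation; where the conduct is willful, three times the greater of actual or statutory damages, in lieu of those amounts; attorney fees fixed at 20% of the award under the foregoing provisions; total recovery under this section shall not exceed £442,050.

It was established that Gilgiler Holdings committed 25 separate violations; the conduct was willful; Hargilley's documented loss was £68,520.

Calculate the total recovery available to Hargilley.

£257,400

Statutory damages: 25 × £2,860 = £71,500
Greater of actual damages (£68,520) or statutory damages (£71,500): £71,500
Trebled: 3 × £71,500 = £214,500
Attorney fees: 20% of £214,500 = £42,900
Total before cap: £214,500 + £42,900 = £257,400
Cap at £442,050: £257,400 is within the cap, no reduction.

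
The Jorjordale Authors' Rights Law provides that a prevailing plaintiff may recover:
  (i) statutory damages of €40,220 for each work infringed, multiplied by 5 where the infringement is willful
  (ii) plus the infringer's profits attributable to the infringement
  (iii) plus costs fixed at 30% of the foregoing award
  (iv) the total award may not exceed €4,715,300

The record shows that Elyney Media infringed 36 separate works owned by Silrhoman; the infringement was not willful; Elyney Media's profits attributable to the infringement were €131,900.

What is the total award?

Statutory damages: 36 × €40,220 = €1,447,920
Infringement not willful: no ×5 enhancement.
Combined award: €1,447,920 + €131,900 = €1,579,820
Costs: 30% of €1,579,820 = €473,946
Award plus costs: €1,579,820 + €473,946 = €2,053,766
Cap at €4,715,300: €2,053,766 is within the cap, no reduction.

Award: €2,053,766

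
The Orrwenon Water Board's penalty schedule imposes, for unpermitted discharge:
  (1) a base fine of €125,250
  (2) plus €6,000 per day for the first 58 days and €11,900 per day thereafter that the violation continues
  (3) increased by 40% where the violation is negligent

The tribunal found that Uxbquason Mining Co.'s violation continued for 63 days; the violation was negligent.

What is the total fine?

€745,850

First 58 days: 58 × €6,000 = €348,000
Remaining days: (63 − 58) × €11,900 = €59,500
Per-day component: €348,000 + €59,500 = €407,500
Base plus per-day: €125,250 + €407,500 = €532,750
Enhancement: 40% of €532,750 = €213,100
Enhanced fine: €532,750 + €213,100 = €745,850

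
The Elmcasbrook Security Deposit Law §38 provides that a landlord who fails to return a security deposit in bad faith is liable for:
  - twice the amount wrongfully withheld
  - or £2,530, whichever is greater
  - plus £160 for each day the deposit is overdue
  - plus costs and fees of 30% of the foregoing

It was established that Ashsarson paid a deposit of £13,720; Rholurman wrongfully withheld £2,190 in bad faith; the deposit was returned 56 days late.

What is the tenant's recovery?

Doubled: 2 × £2,190 = £4,380
Minimum £2,530: £4,380 meets the minimum, no increase.
Late-return penalty: 56 × £160 = £8,960
Damages plus late penalty: £4,380 + £8,960 = £13,340
Costs and fees: 30% of £13,340 = £4,002
Total recovery: £13,340 + £4,002 = £17,342

£17,342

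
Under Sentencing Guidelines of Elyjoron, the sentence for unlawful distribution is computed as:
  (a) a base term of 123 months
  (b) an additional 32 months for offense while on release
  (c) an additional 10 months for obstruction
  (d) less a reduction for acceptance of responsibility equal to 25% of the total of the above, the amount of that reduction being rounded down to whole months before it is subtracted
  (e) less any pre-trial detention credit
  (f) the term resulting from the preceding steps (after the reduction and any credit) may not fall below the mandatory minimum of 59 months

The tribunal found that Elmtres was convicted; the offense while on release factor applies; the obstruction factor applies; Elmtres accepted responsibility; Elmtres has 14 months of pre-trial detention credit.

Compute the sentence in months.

110 months

Offense while on release enhancement: +32 months
Obstruction enhancement: +10 months
Adjusted term: 123 months + 32 months + 10 months = 165 months
Acceptance of responsibility reduction: 25% of 165 months = 41 months (rounded down)
After reduction: 165 − 41 = 124 months
Less pre-trial detention credit: 124 months − 14 months = 110 months
Minimum 59 months: 110 months meets the minimum, no increase.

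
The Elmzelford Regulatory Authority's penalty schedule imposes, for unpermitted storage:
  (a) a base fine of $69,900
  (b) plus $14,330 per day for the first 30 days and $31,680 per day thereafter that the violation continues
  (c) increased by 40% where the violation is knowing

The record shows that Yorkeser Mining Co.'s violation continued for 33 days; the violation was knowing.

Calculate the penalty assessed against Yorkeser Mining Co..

First 30 days: 30 × $14,330 = $429,900
Remaining days: (33 − 30) × $31,680 = $95,040
Per-day component: $429,900 + $95,040 = $524,940
Base plus per-day: $69,900 + $524,940 = $594,840
Enhancement: 40% of $594,840 = $237,936
Enhanced fine: $594,840 + $237,936 = $832,776

$832,776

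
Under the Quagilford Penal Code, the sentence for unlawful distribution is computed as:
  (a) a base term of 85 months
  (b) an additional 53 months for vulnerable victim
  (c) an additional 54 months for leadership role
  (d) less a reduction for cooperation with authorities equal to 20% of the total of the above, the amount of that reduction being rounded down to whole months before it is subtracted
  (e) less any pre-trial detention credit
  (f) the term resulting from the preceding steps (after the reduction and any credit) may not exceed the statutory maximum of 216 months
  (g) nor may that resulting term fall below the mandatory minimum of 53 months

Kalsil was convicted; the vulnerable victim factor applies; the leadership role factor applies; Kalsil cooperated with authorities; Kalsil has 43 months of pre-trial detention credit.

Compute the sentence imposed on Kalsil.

Vulnerable victim enhancement: +53 months
Leadership role enhancement: +54 months
Adjusted term: 85 months + 53 months + 54 months = 192 months
Cooperation with authorities reduction: 20% of 192 months = 38 months (rounded down)
After reduction: 192 − 38 = 154 months
Less pre-trial detention credit: 154 months − 43 months = 111 months
Cap at 216 months: 111 months is within the cap, no reduction.
Minimum 53 months: 111 months meets the minimum, no increase.

111 months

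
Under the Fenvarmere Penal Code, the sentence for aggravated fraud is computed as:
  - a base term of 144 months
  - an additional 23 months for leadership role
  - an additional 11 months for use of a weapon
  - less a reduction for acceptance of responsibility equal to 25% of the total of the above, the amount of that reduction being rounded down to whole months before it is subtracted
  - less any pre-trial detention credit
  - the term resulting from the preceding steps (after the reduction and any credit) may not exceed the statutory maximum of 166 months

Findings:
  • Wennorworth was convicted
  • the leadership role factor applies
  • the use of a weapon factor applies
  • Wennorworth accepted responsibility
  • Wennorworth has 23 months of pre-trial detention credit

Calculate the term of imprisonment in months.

Leadership role enhancement: +23 months
Use of a weapon enhancement: +11 months
Adjusted term: 144 months + 23 months + 11 months = 178 months
Acceptance of responsibility reduction: 25% of 178 months = 44 months (rounded down)
After reduction: 178 − 44 = 134 months
Less pre-trial detention credit: 134 months − 23 months = 111 months
Cap at 166 months: 111 months is within the cap, no reduction.

111 months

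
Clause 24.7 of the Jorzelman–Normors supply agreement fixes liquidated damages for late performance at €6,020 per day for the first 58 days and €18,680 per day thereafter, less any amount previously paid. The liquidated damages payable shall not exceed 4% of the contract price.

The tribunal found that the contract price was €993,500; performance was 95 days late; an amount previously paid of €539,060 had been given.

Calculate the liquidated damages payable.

€39,740

First 58 days: 58 × €6,020 = €349,160
Remaining days: (95 − 58) × €18,680 = €691,160
Accrued per-day damages: €349,160 + €691,160 = €1,040,320
Less amount previously paid: €1,040,320 − €539,060 = €501,260
Cap: 4% of €993,500 = €39,740
Cap at €39,740: €501,260 exceeds the cap → €39,740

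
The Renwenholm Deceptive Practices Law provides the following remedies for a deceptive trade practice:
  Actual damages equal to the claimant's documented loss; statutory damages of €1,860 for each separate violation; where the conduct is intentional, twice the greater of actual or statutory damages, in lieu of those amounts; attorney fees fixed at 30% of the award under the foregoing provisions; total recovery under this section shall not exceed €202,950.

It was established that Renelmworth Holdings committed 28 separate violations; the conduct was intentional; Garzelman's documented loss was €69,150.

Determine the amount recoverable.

€179,790

Statutory damages: 28 × €1,860 = €52,080
Greater of actual damages (€69,150) or statutory damages (€52,080): €69,150
Doubled: 2 × €69,150 = €138,300
Attorney fees: 30% of €138,300 = €41,490
Total before cap: €138,300 + €41,490 = €179,790
Cap at €202,950: €179,790 is within the cap, no reduction.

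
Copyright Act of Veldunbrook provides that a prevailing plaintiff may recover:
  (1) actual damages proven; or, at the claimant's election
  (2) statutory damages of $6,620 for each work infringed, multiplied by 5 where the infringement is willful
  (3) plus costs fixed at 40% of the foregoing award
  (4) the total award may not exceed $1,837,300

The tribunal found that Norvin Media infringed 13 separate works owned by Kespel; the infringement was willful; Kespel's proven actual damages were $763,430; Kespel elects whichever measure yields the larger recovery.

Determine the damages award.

$1,068,802

Statutory damages: 13 × $6,620 = $86,060
Multiplied by 5: 5 × $86,060 = $430,300
Greater of actual damages ($763,430) or enhanced statutory damages ($430,300): $763,430
Costs: 40% of $763,430 = $305,372
Award plus costs: $763,430 + $305,372 = $1,068,802
Cap at $1,837,300: $1,068,802 is within the cap, no reduction.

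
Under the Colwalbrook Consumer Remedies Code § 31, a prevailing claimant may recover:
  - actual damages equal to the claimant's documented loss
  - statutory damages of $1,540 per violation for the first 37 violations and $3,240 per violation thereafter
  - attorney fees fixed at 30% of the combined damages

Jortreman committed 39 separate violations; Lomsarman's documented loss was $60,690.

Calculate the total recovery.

Total recovery: $161,395

First 37 violations: 37 × $1,540 = $56,980
Remaining violations: (39 − 37) × $3,240 = $6,480
Statutory damages: $56,980 + $6,480 = $63,460
Combined damages: $60,690 + $63,460 = $124,150
Attorney fees: 30% of $124,150 = $37,245
Total recovery: $124,150 + $37,245 = $161,395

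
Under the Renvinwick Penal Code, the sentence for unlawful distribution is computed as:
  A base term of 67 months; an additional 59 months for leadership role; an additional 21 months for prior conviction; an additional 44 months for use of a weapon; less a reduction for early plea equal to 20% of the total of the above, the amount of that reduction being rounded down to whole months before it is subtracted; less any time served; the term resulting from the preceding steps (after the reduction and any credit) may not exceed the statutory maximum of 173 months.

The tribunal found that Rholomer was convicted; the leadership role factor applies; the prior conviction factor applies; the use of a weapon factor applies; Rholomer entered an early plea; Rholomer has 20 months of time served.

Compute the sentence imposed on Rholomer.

Leadership role enhancement: +59 months
Prior conviction enhancement: +21 months
Use of a weapon enhancement: +44 months
Adjusted term: 67 months + 59 months + 21 months + 44 months = 191 months
Early plea reduction: 20% of 191 months = 38 months (rounded down)
After reduction: 191 − 38 = 153 months
Less time served: 153 months − 20 months = 133 months
Cap at 173 months: 133 months is within the cap, no reduction.

133 months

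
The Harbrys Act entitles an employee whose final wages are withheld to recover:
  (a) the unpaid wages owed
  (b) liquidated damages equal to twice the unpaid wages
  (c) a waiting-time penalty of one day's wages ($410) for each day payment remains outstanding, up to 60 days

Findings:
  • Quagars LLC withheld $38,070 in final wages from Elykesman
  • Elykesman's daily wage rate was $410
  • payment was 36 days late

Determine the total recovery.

$128,970

Doubled: 2 × $38,070 = $76,140
Penalty days: min(36, 60) = 36
Waiting-time penalty: 36 × $410 = $14,760
Total award: $38,070 + $76,140 + $14,760 = $128,970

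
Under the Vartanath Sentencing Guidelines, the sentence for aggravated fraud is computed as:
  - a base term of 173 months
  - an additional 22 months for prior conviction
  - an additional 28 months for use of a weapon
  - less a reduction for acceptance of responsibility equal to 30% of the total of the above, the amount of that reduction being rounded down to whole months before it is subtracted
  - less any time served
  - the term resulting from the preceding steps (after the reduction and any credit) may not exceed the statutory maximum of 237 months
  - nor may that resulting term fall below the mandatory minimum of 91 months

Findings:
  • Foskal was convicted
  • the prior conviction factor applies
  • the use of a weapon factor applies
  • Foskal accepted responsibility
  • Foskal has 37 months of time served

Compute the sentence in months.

Prior conviction enhancement: +22 months
Use of a weapon enhancement: +28 months
Adjusted term: 173 months + 22 months + 28 months = 223 months
Acceptance of responsibility reduction: 30% of 223 months = 66 months (rounded down)
After reduction: 223 − 66 = 157 months
Less time served: 157 months − 37 months = 120 months
Cap at 237 months: 120 months is within the cap, no reduction.
Minimum 91 months: 120 months meets the minimum, no increase.

120 months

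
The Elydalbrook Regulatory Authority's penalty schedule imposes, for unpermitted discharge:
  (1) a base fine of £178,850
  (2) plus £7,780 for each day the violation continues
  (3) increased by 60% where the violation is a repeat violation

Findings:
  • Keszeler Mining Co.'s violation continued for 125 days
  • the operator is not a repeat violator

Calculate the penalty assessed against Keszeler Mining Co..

Per-day component: 125 × £7,780 = £972,500
Base plus per-day: £178,850 + £972,500 = £1,151,350
The operator is not a repeat violator: no 60% increase.

£1,151,350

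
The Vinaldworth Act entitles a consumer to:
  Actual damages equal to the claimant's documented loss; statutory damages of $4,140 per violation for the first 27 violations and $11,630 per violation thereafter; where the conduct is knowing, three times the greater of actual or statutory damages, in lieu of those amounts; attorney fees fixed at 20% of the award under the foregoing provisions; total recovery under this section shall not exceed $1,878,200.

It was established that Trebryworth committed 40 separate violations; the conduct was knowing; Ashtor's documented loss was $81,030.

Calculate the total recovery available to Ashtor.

$946,692

First 27 violations: 27 × $4,140 = $111,780
Remaining violations: (40 − 27) × $11,630 = $151,190
Statutory damages: $111,780 + $151,190 = $262,970
Greater of actual damages ($81,030) or statutory damages ($262,970): $262,970
Trebled: 3 × $262,970 = $788,910
Attorney fees: 20% of $788,910 = $157,782
Total before cap: $788,910 + $157,782 = $946,692
Cap at $1,878,200: $946,692 is within the cap, no reduction.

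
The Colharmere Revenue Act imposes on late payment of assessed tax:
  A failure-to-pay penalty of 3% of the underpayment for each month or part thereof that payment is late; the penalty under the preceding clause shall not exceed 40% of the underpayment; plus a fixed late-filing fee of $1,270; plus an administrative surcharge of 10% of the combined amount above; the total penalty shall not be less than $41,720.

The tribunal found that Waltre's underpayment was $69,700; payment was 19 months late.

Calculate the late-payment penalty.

$41,720

Accrued rate: 3% × 19 = 57%, capped at 40% → 40%
Failure-to-pay penalty: 40% of $69,700 = $27,880
Penalty before surcharge: $27,880 + $1,270 = $29,150
Administrative surcharge: 10% of $29,150 = $2,915
Total penalty: $29,150 + $2,915 = $32,065
Minimum $41,720: $32,065 is below the minimum → $41,720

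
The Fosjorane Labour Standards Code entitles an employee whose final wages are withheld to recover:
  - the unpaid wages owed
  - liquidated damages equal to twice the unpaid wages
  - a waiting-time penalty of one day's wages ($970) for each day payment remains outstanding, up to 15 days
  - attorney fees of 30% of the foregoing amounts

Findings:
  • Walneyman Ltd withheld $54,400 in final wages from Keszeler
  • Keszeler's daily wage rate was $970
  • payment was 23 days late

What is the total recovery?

$231,075

Doubled: 2 × $54,400 = $108,800
Penalty days: min(23, 15) = 15
Waiting-time penalty: 15 × $970 = $14,550
Subtotal: $54,400 + $108,800 + $14,550 = $177,750
Attorney fees: 30% of $177,750 = $53,325
Total award: $177,750 + $53,325 = $231,075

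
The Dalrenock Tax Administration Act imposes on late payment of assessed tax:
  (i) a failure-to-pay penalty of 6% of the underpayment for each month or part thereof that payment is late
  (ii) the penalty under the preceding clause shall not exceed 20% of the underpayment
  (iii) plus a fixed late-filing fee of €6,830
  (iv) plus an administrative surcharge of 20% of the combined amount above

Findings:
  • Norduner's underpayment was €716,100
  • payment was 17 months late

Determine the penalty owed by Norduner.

€180,060

Accrued rate: 6% × 17 = 102%, capped at 20% → 20%
Failure-to-pay penalty: 20% of €716,100 = €143,220
Penalty before surcharge: €143,220 + €6,830 = €150,050
Administrative surcharge: 20% of €150,050 = €30,010
Total penalty: €150,050 + €30,010 = €180,060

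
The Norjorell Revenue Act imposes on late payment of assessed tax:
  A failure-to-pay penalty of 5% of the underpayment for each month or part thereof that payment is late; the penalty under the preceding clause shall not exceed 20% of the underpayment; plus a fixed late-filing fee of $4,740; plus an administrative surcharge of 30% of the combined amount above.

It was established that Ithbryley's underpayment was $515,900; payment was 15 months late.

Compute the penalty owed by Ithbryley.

Accrued rate: 5% × 15 = 75%, capped at 20% → 20%
Failure-to-pay penalty: 20% of $515,900 = $103,180
Penalty before surcharge: $103,180 + $4,740 = $107,920
Administrative surcharge: 30% of $107,920 = $32,376
Total penalty: $107,920 + $32,376 = $140,296

$140,296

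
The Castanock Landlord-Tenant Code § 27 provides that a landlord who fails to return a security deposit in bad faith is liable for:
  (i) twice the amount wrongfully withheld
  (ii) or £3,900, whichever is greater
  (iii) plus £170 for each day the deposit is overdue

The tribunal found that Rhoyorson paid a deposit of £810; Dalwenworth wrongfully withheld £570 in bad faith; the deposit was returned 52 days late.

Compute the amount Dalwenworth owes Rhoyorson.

£12,740

Doubled: 2 × £570 = £1,140
Minimum £3,900: £1,140 is below the minimum → £3,900
Late-return penalty: 52 × £170 = £8,840
Damages plus late penalty: £3,900 + £8,840 = £12,740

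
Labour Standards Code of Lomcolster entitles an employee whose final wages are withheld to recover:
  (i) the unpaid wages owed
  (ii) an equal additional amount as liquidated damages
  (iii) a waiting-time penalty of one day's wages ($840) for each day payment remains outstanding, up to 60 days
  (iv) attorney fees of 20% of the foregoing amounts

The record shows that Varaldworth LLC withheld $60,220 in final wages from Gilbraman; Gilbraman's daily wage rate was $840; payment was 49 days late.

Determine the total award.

Liquidated damages (equal amount): $60,220
Penalty days: min(49, 60) = 49
Waiting-time penalty: 49 × $840 = $41,160
Subtotal: $60,220 + $60,220 + $41,160 = $161,600
Attorney fees: 20% of $161,600 = $32,320
Total award: $161,600 + $32,320 = $193,920

Total award: $193,920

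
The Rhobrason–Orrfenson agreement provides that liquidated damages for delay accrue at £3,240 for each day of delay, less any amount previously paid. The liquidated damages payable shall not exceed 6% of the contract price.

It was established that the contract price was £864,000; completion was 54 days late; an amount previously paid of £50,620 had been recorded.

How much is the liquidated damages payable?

£51,840

Per-day damages: 54 × £3,240 = £174,960
Less amount previously paid: £174,960 − £50,620 = £124,340
Cap: 6% of £864,000 = £51,840
Cap at £51,840: £124,340 exceeds the cap → £51,840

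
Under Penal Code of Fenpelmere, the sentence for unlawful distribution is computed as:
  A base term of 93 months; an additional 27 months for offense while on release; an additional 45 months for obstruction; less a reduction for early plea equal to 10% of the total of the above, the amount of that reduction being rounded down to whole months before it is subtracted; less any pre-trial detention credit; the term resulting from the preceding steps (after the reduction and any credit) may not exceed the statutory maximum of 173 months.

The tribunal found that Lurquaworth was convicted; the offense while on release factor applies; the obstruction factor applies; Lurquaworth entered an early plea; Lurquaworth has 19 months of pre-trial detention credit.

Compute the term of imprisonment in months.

Offense while on release enhancement: +27 months
Obstruction enhancement: +45 months
Adjusted term: 93 months + 27 months + 45 months = 165 months
Early plea reduction: 10% of 165 months = 16 months (rounded down)
After reduction: 165 − 16 = 149 months
Less pre-trial detention credit: 149 months − 19 months = 130 months
Cap at 173 months: 130 months is within the cap, no reduction.

130 months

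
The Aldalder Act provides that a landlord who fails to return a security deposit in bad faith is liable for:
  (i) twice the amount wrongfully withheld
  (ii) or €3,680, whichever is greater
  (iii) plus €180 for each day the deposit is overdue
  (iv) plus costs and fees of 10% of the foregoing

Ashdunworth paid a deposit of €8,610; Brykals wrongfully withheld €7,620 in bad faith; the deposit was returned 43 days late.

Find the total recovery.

Doubled: 2 × €7,620 = €15,240
Minimum €3,680: €15,240 meets the minimum, no increase.
Late-return penalty: 43 × €180 = €7,740
Damages plus late penalty: €15,240 + €7,740 = €22,980
Costs and fees: 10% of €22,980 = €2,298
Total recovery: €22,980 + €2,298 = €25,278

€25,278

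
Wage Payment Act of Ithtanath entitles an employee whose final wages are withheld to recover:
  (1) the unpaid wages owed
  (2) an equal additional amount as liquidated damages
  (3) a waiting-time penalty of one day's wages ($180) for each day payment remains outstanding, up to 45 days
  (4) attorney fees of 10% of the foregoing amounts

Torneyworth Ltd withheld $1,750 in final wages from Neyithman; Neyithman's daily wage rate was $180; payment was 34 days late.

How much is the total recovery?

$10,582

Liquidated damages (equal amount): $1,750
Penalty days: min(34, 45) = 34
Waiting-time penalty: 34 × $180 = $6,120
Subtotal: $1,750 + $1,750 + $6,120 = $9,620
Attorney fees: 10% of $9,620 = $962
Total award: $9,620 + $962 = $10,582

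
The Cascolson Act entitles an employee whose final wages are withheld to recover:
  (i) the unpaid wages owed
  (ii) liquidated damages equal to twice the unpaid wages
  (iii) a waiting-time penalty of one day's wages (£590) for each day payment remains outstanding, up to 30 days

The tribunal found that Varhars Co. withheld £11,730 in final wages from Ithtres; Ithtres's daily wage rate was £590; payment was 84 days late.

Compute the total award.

Doubled: 2 × £11,730 = £23,460
Penalty days: min(84, 30) = 30
Waiting-time penalty: 30 × £590 = £17,700
Total award: £11,730 + £23,460 + £17,700 = £52,890

£52,890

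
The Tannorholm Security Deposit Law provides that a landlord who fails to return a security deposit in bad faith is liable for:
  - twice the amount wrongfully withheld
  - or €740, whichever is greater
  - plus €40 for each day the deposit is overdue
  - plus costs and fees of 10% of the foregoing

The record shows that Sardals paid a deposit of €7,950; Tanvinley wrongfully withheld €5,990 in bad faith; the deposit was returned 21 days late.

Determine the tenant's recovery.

Recovery: €14,102

Doubled: 2 × €5,990 = €11,980
Minimum €740: €11,980 meets the minimum, no increase.
Late-return penalty: 21 × €40 = €840
Damages plus late penalty: €11,980 + €840 = €12,820
Costs and fees: 10% of €12,820 = €1,282
Total recovery: €12,820 + €1,282 = €14,102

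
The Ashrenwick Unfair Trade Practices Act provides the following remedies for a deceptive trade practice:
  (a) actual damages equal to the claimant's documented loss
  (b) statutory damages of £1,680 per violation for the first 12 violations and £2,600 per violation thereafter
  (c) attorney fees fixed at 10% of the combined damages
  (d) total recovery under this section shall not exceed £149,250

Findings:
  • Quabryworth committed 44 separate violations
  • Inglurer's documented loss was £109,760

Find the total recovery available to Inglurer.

First 12 violations: 12 × £1,680 = £20,160
Remaining violations: (44 − 12) × £2,600 = £83,200
Statutory damages: £20,160 + £83,200 = £103,360
Combined damages: £109,760 + £103,360 = £213,120
Attorney fees: 10% of £213,120 = £21,312
Total before cap: £213,120 + £21,312 = £234,432
Cap at £149,250: £234,432 exceeds the cap → £149,250

Total recovery: £149,250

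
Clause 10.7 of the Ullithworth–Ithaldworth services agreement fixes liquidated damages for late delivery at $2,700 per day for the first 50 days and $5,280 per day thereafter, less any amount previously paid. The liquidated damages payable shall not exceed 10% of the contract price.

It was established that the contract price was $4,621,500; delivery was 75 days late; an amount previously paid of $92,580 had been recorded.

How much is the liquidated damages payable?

$174,420

First 50 days: 50 × $2,700 = $135,000
Remaining days: (75 − 50) × $5,280 = $132,000
Accrued per-day damages: $135,000 + $132,000 = $267,000
Less amount previously paid: $267,000 − $92,580 = $174,420
Cap: 10% of $4,621,500 = $462,150
Cap at $462,150: $174,420 is within the cap, no reduction.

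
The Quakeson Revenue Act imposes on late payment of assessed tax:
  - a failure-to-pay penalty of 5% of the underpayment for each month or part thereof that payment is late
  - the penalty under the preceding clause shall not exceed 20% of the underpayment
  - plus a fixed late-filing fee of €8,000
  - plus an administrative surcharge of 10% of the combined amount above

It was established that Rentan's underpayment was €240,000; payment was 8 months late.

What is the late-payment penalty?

€61,600

Accrued rate: 5% × 8 = 40%, capped at 20% → 20%
Failure-to-pay penalty: 20% of €240,000 = €48,000
Penalty before surcharge: €48,000 + €8,000 = €56,000
Administrative surcharge: 10% of €56,000 = €5,600
Total penalty: €56,000 + €5,600 = €61,600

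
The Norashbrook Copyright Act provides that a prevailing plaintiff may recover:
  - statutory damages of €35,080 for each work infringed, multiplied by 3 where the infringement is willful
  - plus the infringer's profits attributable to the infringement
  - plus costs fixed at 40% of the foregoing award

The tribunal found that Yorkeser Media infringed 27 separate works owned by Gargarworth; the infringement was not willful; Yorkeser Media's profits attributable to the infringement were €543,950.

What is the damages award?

€2,087,554

Statutory damages: 27 × €35,080 = €947,160
Infringement not willful: no ×3 enhancement.
Combined award: €947,160 + €543,950 = €1,491,110
Costs: 40% of €1,491,110 = €596,444
Award plus costs: €1,491,110 + €596,444 = €2,087,554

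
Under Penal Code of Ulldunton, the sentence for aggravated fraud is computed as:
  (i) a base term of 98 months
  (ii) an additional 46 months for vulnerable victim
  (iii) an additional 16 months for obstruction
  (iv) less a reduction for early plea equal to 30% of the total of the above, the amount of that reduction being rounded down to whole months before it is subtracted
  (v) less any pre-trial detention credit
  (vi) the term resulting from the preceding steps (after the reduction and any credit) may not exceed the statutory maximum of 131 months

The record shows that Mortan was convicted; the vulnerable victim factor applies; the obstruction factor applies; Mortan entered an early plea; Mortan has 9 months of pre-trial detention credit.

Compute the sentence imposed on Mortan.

Vulnerable victim enhancement: +46 months
Obstruction enhancement: +16 months
Adjusted term: 98 months + 46 months + 16 months = 160 months
Early plea reduction: 30% of 160 months = 48 months (rounded down)
After reduction: 160 − 48 = 112 months
Less pre-trial detention credit: 112 months − 9 months = 103 months
Cap at 131 months: 103 months is within the cap, no reduction.

103 months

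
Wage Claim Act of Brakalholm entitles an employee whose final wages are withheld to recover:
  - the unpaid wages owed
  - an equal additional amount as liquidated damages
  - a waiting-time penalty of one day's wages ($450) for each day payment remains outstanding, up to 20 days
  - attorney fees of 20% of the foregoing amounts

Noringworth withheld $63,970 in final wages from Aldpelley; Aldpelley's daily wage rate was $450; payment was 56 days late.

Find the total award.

$164,328

Liquidated damages (equal amount): $63,970
Penalty days: min(56, 20) = 20
Waiting-time penalty: 20 × $450 = $9,000
Subtotal: $63,970 + $63,970 + $9,000 = $136,940
Attorney fees: 20% of $136,940 = $27,388
Total award: $136,940 + $27,388 = $164,328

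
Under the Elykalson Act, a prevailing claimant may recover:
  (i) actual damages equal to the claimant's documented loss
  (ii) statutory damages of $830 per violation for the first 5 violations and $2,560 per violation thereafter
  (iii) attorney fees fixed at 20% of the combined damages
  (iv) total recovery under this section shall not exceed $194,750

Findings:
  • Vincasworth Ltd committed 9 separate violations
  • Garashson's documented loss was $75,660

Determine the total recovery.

Total recovery: $108,060

First 5 violations: 5 × $830 = $4,150
Remaining violations: (9 − 5) × $2,560 = $10,240
Statutory damages: $4,150 + $10,240 = $14,390
Combined damages: $75,660 + $14,390 = $90,050
Attorney fees: 20% of $90,050 = $18,010
Total before cap: $90,050 + $18,010 = $108,060
Cap at $194,750: $108,060 is within the cap, no reduction.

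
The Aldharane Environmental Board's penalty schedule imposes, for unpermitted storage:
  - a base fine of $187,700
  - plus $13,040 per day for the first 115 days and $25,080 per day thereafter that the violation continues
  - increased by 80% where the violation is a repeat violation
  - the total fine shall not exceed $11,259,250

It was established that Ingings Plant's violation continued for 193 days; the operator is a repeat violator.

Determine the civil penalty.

$6,558,372

First 115 days: 115 × $13,040 = $1,499,600
Remaining days: (193 − 115) × $25,080 = $1,956,240
Per-day component: $1,499,600 + $1,956,240 = $3,455,840
Base plus per-day: $187,700 + $3,455,840 = $3,643,540
Enhancement: 80% of $3,643,540 = $2,914,832
Enhanced fine: $3,643,540 + $2,914,832 = $6,558,372
Cap at $11,259,250: $6,558,372 is within the cap, no reduction.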